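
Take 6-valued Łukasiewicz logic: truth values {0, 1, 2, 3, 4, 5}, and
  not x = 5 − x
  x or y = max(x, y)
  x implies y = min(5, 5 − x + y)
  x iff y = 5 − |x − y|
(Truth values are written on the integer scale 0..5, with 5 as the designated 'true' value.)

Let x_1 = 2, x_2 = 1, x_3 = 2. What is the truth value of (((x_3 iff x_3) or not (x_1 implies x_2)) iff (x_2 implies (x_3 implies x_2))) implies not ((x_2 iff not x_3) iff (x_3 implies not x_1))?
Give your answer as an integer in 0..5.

2

x_3 iff x_3 = 2 iff 2 = 5
x_1 implies x_2 = 2 implies 1 = 4
not (x_1 implies x_2) = not 4 = 1
(x_3 iff x_3) or not (x_1 implies x_2) = 5 or 1 = 5
x_3 implies x_2 = 2 implies 1 = 4
x_2 implies (x_3 implies x_2) = 1 implies 4 = 5
((x_3 iff x_3) or not (x_1 implies x_2)) iff (x_2 implies (x_3 implies x_2)) = 5 iff 5 = 5
not x_3 = not 2 = 3
x_2 iff not x_3 = 1 iff 3 = 3
not x_1 = not 2 = 3
x_3 implies not x_1 = 2 implies 3 = 5
(x_2 iff not x_3) iff (x_3 implies not x_1) = 3 iff 5 = 3
not ((x_2 iff not x_3) iff (x_3 implies not x_1)) = not 3 = 2
(((x_3 iff x_3) or not (x_1 implies x_2)) iff (x_2 implies (x_3 implies x_2))) implies not ((x_2 iff not x_3) iff (x_3 implies not x_1)) = 5 implies 2 = 2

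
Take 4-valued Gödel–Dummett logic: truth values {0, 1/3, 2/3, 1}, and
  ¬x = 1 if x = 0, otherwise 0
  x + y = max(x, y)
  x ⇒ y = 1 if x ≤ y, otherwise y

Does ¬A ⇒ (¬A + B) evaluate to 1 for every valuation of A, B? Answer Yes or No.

A = 0, B = 0 ↦ 1
A = 0, B = 1/3 ↦ 1
A = 0, B = 2/3 ↦ 1
A = 0, B = 1 ↦ 1
A = 1/3, B = 0 ↦ 1
A = 1/3, B = 1/3 ↦ 1
A = 1/3, B = 2/3 ↦ 1
A = 1/3, B = 1 ↦ 1
A = 2/3, B = 0 ↦ 1
A = 2/3, B = 1/3 ↦ 1
A = 2/3, B = 2/3 ↦ 1
A = 2/3, B = 1 ↦ 1
A = 1, B = 0 ↦ 1
A = 1, B = 1/3 ↦ 1
A = 1, B = 2/3 ↦ 1
A = 1, B = 1 ↦ 1
Every assignment gives a value ≥ 1.

Yes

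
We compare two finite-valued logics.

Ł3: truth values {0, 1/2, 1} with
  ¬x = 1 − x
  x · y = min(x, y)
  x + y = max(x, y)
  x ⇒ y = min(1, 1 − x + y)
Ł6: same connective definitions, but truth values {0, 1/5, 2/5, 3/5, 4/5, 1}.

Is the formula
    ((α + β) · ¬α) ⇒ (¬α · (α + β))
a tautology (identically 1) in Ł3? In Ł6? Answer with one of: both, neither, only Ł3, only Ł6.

both

In Ł3: every assignment gives 1 — tautology.
In Ł6: every assignment gives 1 — tautology.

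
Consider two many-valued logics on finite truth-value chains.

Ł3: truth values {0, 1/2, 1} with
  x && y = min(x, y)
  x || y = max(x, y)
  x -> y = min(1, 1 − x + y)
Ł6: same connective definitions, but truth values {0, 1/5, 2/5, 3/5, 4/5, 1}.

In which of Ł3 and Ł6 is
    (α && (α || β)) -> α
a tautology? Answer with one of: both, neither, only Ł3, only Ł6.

In Ł3: every assignment gives 1 — tautology.
In Ł6: every assignment gives 1 — tautology.

both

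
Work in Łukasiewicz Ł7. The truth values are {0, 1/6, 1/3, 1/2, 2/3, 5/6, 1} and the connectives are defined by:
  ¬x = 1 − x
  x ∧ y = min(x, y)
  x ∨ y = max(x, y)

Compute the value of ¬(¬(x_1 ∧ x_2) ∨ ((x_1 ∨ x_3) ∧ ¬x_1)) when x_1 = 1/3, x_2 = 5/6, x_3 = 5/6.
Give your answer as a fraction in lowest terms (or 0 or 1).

x_1 ∧ x_2 = 1/3 ∧ 5/6 = 1/3
¬(x_1 ∧ x_2) = ¬1/3 = 2/3
x_1 ∨ x_3 = 1/3 ∨ 5/6 = 5/6
¬x_1 = ¬1/3 = 2/3
(x_1 ∨ x_3) ∧ ¬x_1 = 5/6 ∧ 2/3 = 2/3
¬(x_1 ∧ x_2) ∨ ((x_1 ∨ x_3) ∧ ¬x_1) = 2/3 ∨ 2/3 = 2/3
¬(¬(x_1 ∧ x_2) ∨ ((x_1 ∨ x_3) ∧ ¬x_1)) = ¬2/3 = 1/3

1/3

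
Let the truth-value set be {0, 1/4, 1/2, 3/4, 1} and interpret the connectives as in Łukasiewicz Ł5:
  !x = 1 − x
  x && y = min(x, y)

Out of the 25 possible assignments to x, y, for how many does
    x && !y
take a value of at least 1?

1

value 1: 1 assignment (counts)
value 3/4: 3 assignments
value 1/2: 5 assignments
value 1/4: 7 assignments
value 0: 9 assignments
So 1 of the 25 assignments meets the threshold.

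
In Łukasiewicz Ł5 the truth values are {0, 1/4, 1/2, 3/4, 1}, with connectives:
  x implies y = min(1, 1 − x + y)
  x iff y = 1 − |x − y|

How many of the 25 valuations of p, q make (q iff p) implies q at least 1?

value 1: 13 assignments (counts)
value 3/4: 5 assignments
value 1/2: 4 assignments
value 1/4: 2 assignments
value 0: 1 assignment
So 13 of the 25 assignments meet the threshold.

13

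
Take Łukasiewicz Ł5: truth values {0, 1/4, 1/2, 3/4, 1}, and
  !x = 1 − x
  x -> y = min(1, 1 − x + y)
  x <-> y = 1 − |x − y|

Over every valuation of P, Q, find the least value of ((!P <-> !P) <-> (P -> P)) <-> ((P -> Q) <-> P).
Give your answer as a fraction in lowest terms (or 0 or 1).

0

Take P = 0, Q = 0:
!P = !0 = 1
!P = !0 = 1
!P <-> !P = 1 <-> 1 = 1
P -> P = 0 -> 0 = 1
(!P <-> !P) <-> (P -> P) = 1 <-> 1 = 1
P -> Q = 0 -> 0 = 1
(P -> Q) <-> P = 1 <-> 0 = 0
((!P <-> !P) <-> (P -> P)) <-> ((P -> Q) <-> P) = 1 <-> 0 = 0
No assignment yields a value below 0, so this is the minimum.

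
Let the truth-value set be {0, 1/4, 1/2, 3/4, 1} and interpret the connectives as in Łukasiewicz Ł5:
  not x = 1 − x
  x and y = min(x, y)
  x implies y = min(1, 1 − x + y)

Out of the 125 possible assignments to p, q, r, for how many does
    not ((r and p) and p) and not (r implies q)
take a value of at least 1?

value 1: 1 assignment (counts)
value 3/4: 5 assignments
value 1/2: 14 assignments
value 1/4: 26 assignments
value 0: 79 assignments
So 1 of the 125 assignments meets the threshold.

1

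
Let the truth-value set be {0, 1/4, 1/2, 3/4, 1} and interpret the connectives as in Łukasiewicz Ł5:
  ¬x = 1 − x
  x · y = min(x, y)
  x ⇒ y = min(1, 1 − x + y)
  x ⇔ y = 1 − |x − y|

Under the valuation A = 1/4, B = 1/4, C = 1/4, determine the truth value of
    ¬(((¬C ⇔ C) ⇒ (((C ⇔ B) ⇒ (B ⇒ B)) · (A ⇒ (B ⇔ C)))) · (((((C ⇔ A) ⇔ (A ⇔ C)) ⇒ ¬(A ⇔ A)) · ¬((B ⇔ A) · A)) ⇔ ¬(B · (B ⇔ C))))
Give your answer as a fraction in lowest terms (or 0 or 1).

3/4

¬C = ¬1/4 = 3/4
¬C ⇔ C = 3/4 ⇔ 1/4 = 1/2
C ⇔ B = 1/4 ⇔ 1/4 = 1
B ⇒ B = 1/4 ⇒ 1/4 = 1
(C ⇔ B) ⇒ (B ⇒ B) = 1 ⇒ 1 = 1
B ⇔ C = 1/4 ⇔ 1/4 = 1
A ⇒ (B ⇔ C) = 1/4 ⇒ 1 = 1
((C ⇔ B) ⇒ (B ⇒ B)) · (A ⇒ (B ⇔ C)) = 1 · 1 = 1
(¬C ⇔ C) ⇒ (((C ⇔ B) ⇒ (B ⇒ B)) · (A ⇒ (B ⇔ C))) = 1/2 ⇒ 1 = 1
C ⇔ A = 1/4 ⇔ 1/4 = 1
A ⇔ C = 1/4 ⇔ 1/4 = 1
(C ⇔ A) ⇔ (A ⇔ C) = 1 ⇔ 1 = 1
A ⇔ A = 1/4 ⇔ 1/4 = 1
¬(A ⇔ A) = ¬1 = 0
((C ⇔ A) ⇔ (A ⇔ C)) ⇒ ¬(A ⇔ A) = 1 ⇒ 0 = 0
B ⇔ A = 1/4 ⇔ 1/4 = 1
(B ⇔ A) · A = 1 · 1/4 = 1/4
¬((B ⇔ A) · A) = ¬1/4 = 3/4
(((C ⇔ A) ⇔ (A ⇔ C)) ⇒ ¬(A ⇔ A)) · ¬((B ⇔ A) · A) = 0 · 3/4 = 0
B ⇔ C = 1/4 ⇔ 1/4 = 1
B · (B ⇔ C) = 1/4 · 1 = 1/4
¬(B · (B ⇔ C)) = ¬1/4 = 3/4
((((C ⇔ A) ⇔ (A ⇔ C)) ⇒ ¬(A ⇔ A)) · ¬((B ⇔ A) · A)) ⇔ ¬(B · (B ⇔ C)) = 0 ⇔ 3/4 = 1/4
((¬C ⇔ C) ⇒ (((C ⇔ B) ⇒ (B ⇒ B)) · (A ⇒ (B ⇔ C)))) · (((((C ⇔ A) ⇔ (A ⇔ C)) ⇒ ¬(A ⇔ A)) · ¬((B ⇔ A) · A)) ⇔ ¬(B · (B ⇔ C))) = 1 · 1/4 = 1/4
¬(((¬C ⇔ C) ⇒ (((C ⇔ B) ⇒ (B ⇒ B)) · (A ⇒ (B ⇔ C)))) · (((((C ⇔ A) ⇔ (A ⇔ C)) ⇒ ¬(A ⇔ A)) · ¬((B ⇔ A) · A)) ⇔ ¬(B · (B ⇔ C)))) = ¬1/4 = 3/4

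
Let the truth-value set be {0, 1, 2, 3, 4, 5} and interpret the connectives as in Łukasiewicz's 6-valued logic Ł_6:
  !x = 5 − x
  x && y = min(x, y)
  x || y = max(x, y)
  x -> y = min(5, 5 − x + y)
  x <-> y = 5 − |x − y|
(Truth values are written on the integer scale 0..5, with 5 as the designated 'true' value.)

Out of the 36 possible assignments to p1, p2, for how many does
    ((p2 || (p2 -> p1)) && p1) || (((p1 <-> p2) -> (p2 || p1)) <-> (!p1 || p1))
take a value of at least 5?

12

value 5: 12 assignments (counts)
value 4: 14 assignments
value 3: 7 assignments
value 2: 2 assignments
value 0: 1 assignment
So 12 of the 36 assignments meet the threshold.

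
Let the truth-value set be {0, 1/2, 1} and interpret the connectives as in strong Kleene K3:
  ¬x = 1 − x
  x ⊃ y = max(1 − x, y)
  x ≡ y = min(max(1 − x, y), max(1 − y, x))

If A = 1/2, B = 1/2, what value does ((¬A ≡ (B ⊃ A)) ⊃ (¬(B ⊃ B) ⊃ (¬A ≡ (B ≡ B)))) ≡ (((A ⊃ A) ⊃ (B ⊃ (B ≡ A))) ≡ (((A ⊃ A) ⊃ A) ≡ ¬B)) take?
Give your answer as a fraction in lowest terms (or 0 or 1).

¬A = ¬1/2 = 1/2
B ⊃ A = 1/2 ⊃ 1/2 = 1/2
¬A ≡ (B ⊃ A) = 1/2 ≡ 1/2 = 1/2
B ⊃ B = 1/2 ⊃ 1/2 = 1/2
¬(B ⊃ B) = ¬1/2 = 1/2
¬A = ¬1/2 = 1/2
B ≡ B = 1/2 ≡ 1/2 = 1/2
¬A ≡ (B ≡ B) = 1/2 ≡ 1/2 = 1/2
¬(B ⊃ B) ⊃ (¬A ≡ (B ≡ B)) = 1/2 ⊃ 1/2 = 1/2
(¬A ≡ (B ⊃ A)) ⊃ (¬(B ⊃ B) ⊃ (¬A ≡ (B ≡ B))) = 1/2 ⊃ 1/2 = 1/2
A ⊃ A = 1/2 ⊃ 1/2 = 1/2
B ≡ A = 1/2 ≡ 1/2 = 1/2
B ⊃ (B ≡ A) = 1/2 ⊃ 1/2 = 1/2
(A ⊃ A) ⊃ (B ⊃ (B ≡ A)) = 1/2 ⊃ 1/2 = 1/2
A ⊃ A = 1/2 ⊃ 1/2 = 1/2
(A ⊃ A) ⊃ A = 1/2 ⊃ 1/2 = 1/2
¬B = ¬1/2 = 1/2
((A ⊃ A) ⊃ A) ≡ ¬B = 1/2 ≡ 1/2 = 1/2
((A ⊃ A) ⊃ (B ⊃ (B ≡ A))) ≡ (((A ⊃ A) ⊃ A) ≡ ¬B) = 1/2 ≡ 1/2 = 1/2
((¬A ≡ (B ⊃ A)) ⊃ (¬(B ⊃ B) ⊃ (¬A ≡ (B ≡ B)))) ≡ (((A ⊃ A) ⊃ (B ⊃ (B ≡ A))) ≡ (((A ⊃ A) ⊃ A) ≡ ¬B)) = 1/2 ≡ 1/2 = 1/2

1/2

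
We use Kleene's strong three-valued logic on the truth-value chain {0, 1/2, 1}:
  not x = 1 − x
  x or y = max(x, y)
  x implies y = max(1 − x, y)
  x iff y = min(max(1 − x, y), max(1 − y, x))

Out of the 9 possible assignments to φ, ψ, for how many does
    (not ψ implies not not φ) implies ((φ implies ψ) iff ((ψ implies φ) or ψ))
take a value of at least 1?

4

φ = 0, ψ = 0 ↦ 1  ≥
φ = 0, ψ = 1/2 ↦ 1/2  <
φ = 0, ψ = 1 ↦ 1  ≥
φ = 1/2, ψ = 0 ↦ 1/2  <
φ = 1/2, ψ = 1/2 ↦ 1/2  <
φ = 1/2, ψ = 1 ↦ 1  ≥
φ = 1, ψ = 0 ↦ 0  <
φ = 1, ψ = 1/2 ↦ 1/2  <
φ = 1, ψ = 1 ↦ 1  ≥
So 4 of the 9 assignments meet the threshold.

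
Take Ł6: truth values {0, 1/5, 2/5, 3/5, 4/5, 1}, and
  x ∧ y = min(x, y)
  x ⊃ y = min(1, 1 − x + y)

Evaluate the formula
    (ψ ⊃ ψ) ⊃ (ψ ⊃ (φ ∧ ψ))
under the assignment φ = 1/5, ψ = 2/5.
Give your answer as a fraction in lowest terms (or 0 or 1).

4/5

ψ ⊃ ψ = 2/5 ⊃ 2/5 = 1
φ ∧ ψ = 1/5 ∧ 2/5 = 1/5
ψ ⊃ (φ ∧ ψ) = 2/5 ⊃ 1/5 = 4/5
(ψ ⊃ ψ) ⊃ (ψ ⊃ (φ ∧ ψ)) = 1 ⊃ 4/5 = 4/5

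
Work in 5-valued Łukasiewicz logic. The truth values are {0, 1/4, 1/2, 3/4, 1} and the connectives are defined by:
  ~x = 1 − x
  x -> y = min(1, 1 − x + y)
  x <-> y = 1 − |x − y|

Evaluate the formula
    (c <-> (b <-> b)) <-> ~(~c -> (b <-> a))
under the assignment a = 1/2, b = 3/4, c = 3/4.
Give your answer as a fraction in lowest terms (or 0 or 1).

b <-> b = 3/4 <-> 3/4 = 1
c <-> (b <-> b) = 3/4 <-> 1 = 3/4
~c = ~3/4 = 1/4
b <-> a = 3/4 <-> 1/2 = 3/4
~c -> (b <-> a) = 1/4 -> 3/4 = 1
~(~c -> (b <-> a)) = ~1 = 0
(c <-> (b <-> b)) <-> ~(~c -> (b <-> a)) = 3/4 <-> 0 = 1/4

1/4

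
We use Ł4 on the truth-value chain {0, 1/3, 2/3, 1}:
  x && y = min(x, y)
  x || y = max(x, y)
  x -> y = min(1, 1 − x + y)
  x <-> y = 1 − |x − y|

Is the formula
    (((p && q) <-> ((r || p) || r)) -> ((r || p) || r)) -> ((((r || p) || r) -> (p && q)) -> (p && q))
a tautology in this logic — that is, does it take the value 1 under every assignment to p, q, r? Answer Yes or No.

No

Counterexample: take p = 0, q = 0, r = 1/3.
p && q = 0 && 0 = 0
r || p = 1/3 || 0 = 1/3
(r || p) || r = 1/3 || 1/3 = 1/3
(p && q) <-> ((r || p) || r) = 0 <-> 1/3 = 2/3
r || p = 1/3 || 0 = 1/3
(r || p) || r = 1/3 || 1/3 = 1/3
((p && q) <-> ((r || p) || r)) -> ((r || p) || r) = 2/3 -> 1/3 = 2/3
r || p = 1/3 || 0 = 1/3
(r || p) || r = 1/3 || 1/3 = 1/3
p && q = 0 && 0 = 0
((r || p) || r) -> (p && q) = 1/3 -> 0 = 2/3
p && q = 0 && 0 = 0
(((r || p) || r) -> (p && q)) -> (p && q) = 2/3 -> 0 = 1/3
(((p && q) <-> ((r || p) || r)) -> ((r || p) || r)) -> ((((r || p) || r) -> (p && q)) -> (p && q)) = 2/3 -> 1/3 = 2/3
This gives 2/3 ≠ 1.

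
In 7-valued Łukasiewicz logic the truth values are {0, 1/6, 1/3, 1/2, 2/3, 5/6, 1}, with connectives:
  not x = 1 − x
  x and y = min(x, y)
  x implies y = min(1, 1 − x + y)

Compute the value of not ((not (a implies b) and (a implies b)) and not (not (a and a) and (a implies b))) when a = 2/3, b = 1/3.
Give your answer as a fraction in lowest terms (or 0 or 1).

2/3

a implies b = 2/3 implies 1/3 = 2/3
not (a implies b) = not 2/3 = 1/3
a implies b = 2/3 implies 1/3 = 2/3
not (a implies b) and (a implies b) = 1/3 and 2/3 = 1/3
a and a = 2/3 and 2/3 = 2/3
not (a and a) = not 2/3 = 1/3
a implies b = 2/3 implies 1/3 = 2/3
not (a and a) and (a implies b) = 1/3 and 2/3 = 1/3
not (not (a and a) and (a implies b)) = not 1/3 = 2/3
(not (a implies b) and (a implies b)) and not (not (a and a) and (a implies b)) = 1/3 and 2/3 = 1/3
not ((not (a implies b) and (a implies b)) and not (not (a and a) and (a implies b))) = not 1/3 = 2/3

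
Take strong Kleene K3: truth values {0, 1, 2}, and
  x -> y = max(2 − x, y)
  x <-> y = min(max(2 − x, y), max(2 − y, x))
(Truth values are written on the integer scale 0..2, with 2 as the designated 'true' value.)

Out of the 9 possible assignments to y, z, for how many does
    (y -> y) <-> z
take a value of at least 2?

y = 0, z = 0 ↦ 0  <
y = 0, z = 1 ↦ 1  <
y = 0, z = 2 ↦ 2  ≥
y = 1, z = 0 ↦ 1  <
y = 1, z = 1 ↦ 1  <
y = 1, z = 2 ↦ 1  <
y = 2, z = 0 ↦ 0  <
y = 2, z = 1 ↦ 1  <
y = 2, z = 2 ↦ 2  ≥
So 2 of the 9 assignments meet the threshold.

2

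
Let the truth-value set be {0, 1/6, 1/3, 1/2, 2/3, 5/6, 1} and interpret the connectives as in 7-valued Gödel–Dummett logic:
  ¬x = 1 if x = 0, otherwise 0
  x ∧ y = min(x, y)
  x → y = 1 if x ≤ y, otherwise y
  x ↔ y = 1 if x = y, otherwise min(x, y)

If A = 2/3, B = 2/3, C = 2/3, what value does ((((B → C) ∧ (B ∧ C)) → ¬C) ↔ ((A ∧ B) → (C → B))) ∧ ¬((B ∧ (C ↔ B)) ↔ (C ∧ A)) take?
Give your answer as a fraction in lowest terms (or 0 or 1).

0

B → C = 2/3 → 2/3 = 1
B ∧ C = 2/3 ∧ 2/3 = 2/3
(B → C) ∧ (B ∧ C) = 1 ∧ 2/3 = 2/3
¬C = ¬2/3 = 0
((B → C) ∧ (B ∧ C)) → ¬C = 2/3 → 0 = 0
A ∧ B = 2/3 ∧ 2/3 = 2/3
C → B = 2/3 → 2/3 = 1
(A ∧ B) → (C → B) = 2/3 → 1 = 1
(((B → C) ∧ (B ∧ C)) → ¬C) ↔ ((A ∧ B) → (C → B)) = 0 ↔ 1 = 0
C ↔ B = 2/3 ↔ 2/3 = 1
B ∧ (C ↔ B) = 2/3 ∧ 1 = 2/3
C ∧ A = 2/3 ∧ 2/3 = 2/3
(B ∧ (C ↔ B)) ↔ (C ∧ A) = 2/3 ↔ 2/3 = 1
¬((B ∧ (C ↔ B)) ↔ (C ∧ A)) = ¬1 = 0
((((B → C) ∧ (B ∧ C)) → ¬C) ↔ ((A ∧ B) → (C → B))) ∧ ¬((B ∧ (C ↔ B)) ↔ (C ∧ A)) = 0 ∧ 0 = 0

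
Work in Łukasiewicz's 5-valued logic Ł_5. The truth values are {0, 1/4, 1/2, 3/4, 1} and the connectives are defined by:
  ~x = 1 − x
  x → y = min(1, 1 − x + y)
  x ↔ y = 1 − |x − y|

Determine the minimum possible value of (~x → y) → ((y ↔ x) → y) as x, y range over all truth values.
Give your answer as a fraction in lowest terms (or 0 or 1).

1/2

Take x = 1/2, y = 1/2:
~x = ~1/2 = 1/2
~x → y = 1/2 → 1/2 = 1
y ↔ x = 1/2 ↔ 1/2 = 1
(y ↔ x) → y = 1 → 1/2 = 1/2
(~x → y) → ((y ↔ x) → y) = 1 → 1/2 = 1/2
No assignment yields a value below 1/2, so this is the minimum.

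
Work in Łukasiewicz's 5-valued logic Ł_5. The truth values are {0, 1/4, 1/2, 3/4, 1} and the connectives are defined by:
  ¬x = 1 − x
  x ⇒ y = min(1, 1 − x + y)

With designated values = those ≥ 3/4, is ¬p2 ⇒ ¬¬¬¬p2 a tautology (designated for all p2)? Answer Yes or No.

No

Counterexample: take p2 = 0.
¬p2 = ¬0 = 1
¬¬p2 = ¬1 = 0
¬¬¬p2 = ¬0 = 1
¬¬¬¬p2 = ¬1 = 0
¬p2 ⇒ ¬¬¬¬p2 = 1 ⇒ 0 = 0
This gives 0, which is below 3/4.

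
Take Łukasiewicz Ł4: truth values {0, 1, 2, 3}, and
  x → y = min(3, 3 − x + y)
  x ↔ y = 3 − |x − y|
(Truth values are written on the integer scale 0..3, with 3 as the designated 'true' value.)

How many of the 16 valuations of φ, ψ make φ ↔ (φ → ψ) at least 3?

φ = 0, ψ = 0 ↦ 0  <
φ = 0, ψ = 1 ↦ 0  <
φ = 0, ψ = 2 ↦ 0  <
φ = 0, ψ = 3 ↦ 0  <
φ = 1, ψ = 0 ↦ 2  <
φ = 1, ψ = 1 ↦ 1  <
φ = 1, ψ = 2 ↦ 1  <
φ = 1, ψ = 3 ↦ 1  <
φ = 2, ψ = 0 ↦ 2  <
φ = 2, ψ = 1 ↦ 3  ≥
φ = 2, ψ = 2 ↦ 2  <
φ = 2, ψ = 3 ↦ 2  <
φ = 3, ψ = 0 ↦ 0  <
φ = 3, ψ = 1 ↦ 1  <
φ = 3, ψ = 2 ↦ 2  <
φ = 3, ψ = 3 ↦ 3  ≥
So 2 of the 16 assignments meet the threshold.

2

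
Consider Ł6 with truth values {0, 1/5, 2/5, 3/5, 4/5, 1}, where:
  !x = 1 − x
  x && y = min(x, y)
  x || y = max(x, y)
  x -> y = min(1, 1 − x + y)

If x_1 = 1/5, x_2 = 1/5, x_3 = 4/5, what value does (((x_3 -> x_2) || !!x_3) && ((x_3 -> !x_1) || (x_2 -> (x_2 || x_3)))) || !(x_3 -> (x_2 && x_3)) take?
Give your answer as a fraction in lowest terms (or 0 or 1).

x_3 -> x_2 = 4/5 -> 1/5 = 2/5
!x_3 = !4/5 = 1/5
!!x_3 = !1/5 = 4/5
(x_3 -> x_2) || !!x_3 = 2/5 || 4/5 = 4/5
!x_1 = !1/5 = 4/5
x_3 -> !x_1 = 4/5 -> 4/5 = 1
x_2 || x_3 = 1/5 || 4/5 = 4/5
x_2 -> (x_2 || x_3) = 1/5 -> 4/5 = 1
(x_3 -> !x_1) || (x_2 -> (x_2 || x_3)) = 1 || 1 = 1
((x_3 -> x_2) || !!x_3) && ((x_3 -> !x_1) || (x_2 -> (x_2 || x_3))) = 4/5 && 1 = 4/5
x_2 && x_3 = 1/5 && 4/5 = 1/5
x_3 -> (x_2 && x_3) = 4/5 -> 1/5 = 2/5
!(x_3 -> (x_2 && x_3)) = !2/5 = 3/5
(((x_3 -> x_2) || !!x_3) && ((x_3 -> !x_1) || (x_2 -> (x_2 || x_3)))) || !(x_3 -> (x_2 && x_3)) = 4/5 || 3/5 = 4/5

4/5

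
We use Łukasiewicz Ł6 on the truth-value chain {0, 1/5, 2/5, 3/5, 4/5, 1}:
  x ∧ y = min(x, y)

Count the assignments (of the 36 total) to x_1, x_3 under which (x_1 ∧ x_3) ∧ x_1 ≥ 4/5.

value 1: 1 assignment (counts)
value 4/5: 3 assignments (counts)
value 3/5: 5 assignments
value 2/5: 7 assignments
value 1/5: 9 assignments
value 0: 11 assignments
So 4 of the 36 assignments meet the threshold.

4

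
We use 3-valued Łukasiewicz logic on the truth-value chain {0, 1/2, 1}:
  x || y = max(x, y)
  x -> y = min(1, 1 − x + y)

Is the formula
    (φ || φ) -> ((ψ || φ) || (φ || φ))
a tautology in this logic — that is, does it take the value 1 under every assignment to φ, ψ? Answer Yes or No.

φ = 0, ψ = 0 ↦ 1
φ = 0, ψ = 1/2 ↦ 1
φ = 0, ψ = 1 ↦ 1
φ = 1/2, ψ = 0 ↦ 1
φ = 1/2, ψ = 1/2 ↦ 1
φ = 1/2, ψ = 1 ↦ 1
φ = 1, ψ = 0 ↦ 1
φ = 1, ψ = 1/2 ↦ 1
φ = 1, ψ = 1 ↦ 1
Every assignment gives a value ≥ 1.

Yes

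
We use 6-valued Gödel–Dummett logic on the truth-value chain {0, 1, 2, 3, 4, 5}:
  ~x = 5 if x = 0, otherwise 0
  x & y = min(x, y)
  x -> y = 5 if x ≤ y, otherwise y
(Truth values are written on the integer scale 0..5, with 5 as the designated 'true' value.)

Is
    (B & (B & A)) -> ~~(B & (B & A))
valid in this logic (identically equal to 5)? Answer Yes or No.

Yes

At A = 3, B = 3, for instance:
B & A = 3 & 3 = 3
B & (B & A) = 3 & 3 = 3
~(B & (B & A)) = ~3 = 0
~~(B & (B & A)) = ~0 = 5
(B & (B & A)) -> ~~(B & (B & A)) = 3 -> 5 = 5
and checking the remaining 35 assignments likewise gives ≥ 5 in every case.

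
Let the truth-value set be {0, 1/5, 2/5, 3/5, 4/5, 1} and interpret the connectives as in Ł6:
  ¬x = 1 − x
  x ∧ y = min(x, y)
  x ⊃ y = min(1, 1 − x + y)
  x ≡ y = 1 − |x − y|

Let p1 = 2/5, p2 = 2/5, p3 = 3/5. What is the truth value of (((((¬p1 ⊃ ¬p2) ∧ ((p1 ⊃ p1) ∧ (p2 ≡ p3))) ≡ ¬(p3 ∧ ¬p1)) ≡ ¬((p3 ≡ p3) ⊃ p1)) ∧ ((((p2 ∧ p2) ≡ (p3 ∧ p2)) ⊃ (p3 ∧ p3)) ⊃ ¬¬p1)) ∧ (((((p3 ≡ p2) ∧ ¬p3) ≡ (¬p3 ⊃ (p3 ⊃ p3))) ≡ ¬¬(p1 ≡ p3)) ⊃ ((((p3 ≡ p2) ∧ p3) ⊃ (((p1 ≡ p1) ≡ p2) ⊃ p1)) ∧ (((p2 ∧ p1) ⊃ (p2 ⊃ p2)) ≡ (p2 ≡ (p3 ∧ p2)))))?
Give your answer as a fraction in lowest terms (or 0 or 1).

4/5

¬p1 = ¬2/5 = 3/5
¬p2 = ¬2/5 = 3/5
¬p1 ⊃ ¬p2 = 3/5 ⊃ 3/5 = 1
p1 ⊃ p1 = 2/5 ⊃ 2/5 = 1
p2 ≡ p3 = 2/5 ≡ 3/5 = 4/5
(p1 ⊃ p1) ∧ (p2 ≡ p3) = 1 ∧ 4/5 = 4/5
(¬p1 ⊃ ¬p2) ∧ ((p1 ⊃ p1) ∧ (p2 ≡ p3)) = 1 ∧ 4/5 = 4/5
¬p1 = ¬2/5 = 3/5
p3 ∧ ¬p1 = 3/5 ∧ 3/5 = 3/5
¬(p3 ∧ ¬p1) = ¬3/5 = 2/5
((¬p1 ⊃ ¬p2) ∧ ((p1 ⊃ p1) ∧ (p2 ≡ p3))) ≡ ¬(p3 ∧ ¬p1) = 4/5 ≡ 2/5 = 3/5
p3 ≡ p3 = 3/5 ≡ 3/5 = 1
(p3 ≡ p3) ⊃ p1 = 1 ⊃ 2/5 = 2/5
¬((p3 ≡ p3) ⊃ p1) = ¬2/5 = 3/5
(((¬p1 ⊃ ¬p2) ∧ ((p1 ⊃ p1) ∧ (p2 ≡ p3))) ≡ ¬(p3 ∧ ¬p1)) ≡ ¬((p3 ≡ p3) ⊃ p1) = 3/5 ≡ 3/5 = 1
p2 ∧ p2 = 2/5 ∧ 2/5 = 2/5
p3 ∧ p2 = 3/5 ∧ 2/5 = 2/5
(p2 ∧ p2) ≡ (p3 ∧ p2) = 2/5 ≡ 2/5 = 1
p3 ∧ p3 = 3/5 ∧ 3/5 = 3/5
((p2 ∧ p2) ≡ (p3 ∧ p2)) ⊃ (p3 ∧ p3) = 1 ⊃ 3/5 = 3/5
¬p1 = ¬2/5 = 3/5
¬¬p1 = ¬3/5 = 2/5
(((p2 ∧ p2) ≡ (p3 ∧ p2)) ⊃ (p3 ∧ p3)) ⊃ ¬¬p1 = 3/5 ⊃ 2/5 = 4/5
((((¬p1 ⊃ ¬p2) ∧ ((p1 ⊃ p1) ∧ (p2 ≡ p3))) ≡ ¬(p3 ∧ ¬p1)) ≡ ¬((p3 ≡ p3) ⊃ p1)) ∧ ((((p2 ∧ p2) ≡ (p3 ∧ p2)) ⊃ (p3 ∧ p3)) ⊃ ¬¬p1) = 1 ∧ 4/5 = 4/5
p3 ≡ p2 = 3/5 ≡ 2/5 = 4/5
¬p3 = ¬3/5 = 2/5
(p3 ≡ p2) ∧ ¬p3 = 4/5 ∧ 2/5 = 2/5
¬p3 = ¬3/5 = 2/5
p3 ⊃ p3 = 3/5 ⊃ 3/5 = 1
¬p3 ⊃ (p3 ⊃ p3) = 2/5 ⊃ 1 = 1
((p3 ≡ p2) ∧ ¬p3) ≡ (¬p3 ⊃ (p3 ⊃ p3)) = 2/5 ≡ 1 = 2/5
p1 ≡ p3 = 2/5 ≡ 3/5 = 4/5
¬(p1 ≡ p3) = ¬4/5 = 1/5
¬¬(p1 ≡ p3) = ¬1/5 = 4/5
(((p3 ≡ p2) ∧ ¬p3) ≡ (¬p3 ⊃ (p3 ⊃ p3))) ≡ ¬¬(p1 ≡ p3) = 2/5 ≡ 4/5 = 3/5
p3 ≡ p2 = 3/5 ≡ 2/5 = 4/5
(p3 ≡ p2) ∧ p3 = 4/5 ∧ 3/5 = 3/5
p1 ≡ p1 = 2/5 ≡ 2/5 = 1
(p1 ≡ p1) ≡ p2 = 1 ≡ 2/5 = 2/5
((p1 ≡ p1) ≡ p2) ⊃ p1 = 2/5 ⊃ 2/5 = 1
((p3 ≡ p2) ∧ p3) ⊃ (((p1 ≡ p1) ≡ p2) ⊃ p1) = 3/5 ⊃ 1 = 1
p2 ∧ p1 = 2/5 ∧ 2/5 = 2/5
p2 ⊃ p2 = 2/5 ⊃ 2/5 = 1
(p2 ∧ p1) ⊃ (p2 ⊃ p2) = 2/5 ⊃ 1 = 1
p3 ∧ p2 = 3/5 ∧ 2/5 = 2/5
p2 ≡ (p3 ∧ p2) = 2/5 ≡ 2/5 = 1
((p2 ∧ p1) ⊃ (p2 ⊃ p2)) ≡ (p2 ≡ (p3 ∧ p2)) = 1 ≡ 1 = 1
(((p3 ≡ p2) ∧ p3) ⊃ (((p1 ≡ p1) ≡ p2) ⊃ p1)) ∧ (((p2 ∧ p1) ⊃ (p2 ⊃ p2)) ≡ (p2 ≡ (p3 ∧ p2))) = 1 ∧ 1 = 1
((((p3 ≡ p2) ∧ ¬p3) ≡ (¬p3 ⊃ (p3 ⊃ p3))) ≡ ¬¬(p1 ≡ p3)) ⊃ ((((p3 ≡ p2) ∧ p3) ⊃ (((p1 ≡ p1) ≡ p2) ⊃ p1)) ∧ (((p2 ∧ p1) ⊃ (p2 ⊃ p2)) ≡ (p2 ≡ (p3 ∧ p2)))) = 3/5 ⊃ 1 = 1
(((((¬p1 ⊃ ¬p2) ∧ ((p1 ⊃ p1) ∧ (p2 ≡ p3))) ≡ ¬(p3 ∧ ¬p1)) ≡ ¬((p3 ≡ p3) ⊃ p1)) ∧ ((((p2 ∧ p2) ≡ (p3 ∧ p2)) ⊃ (p3 ∧ p3)) ⊃ ¬¬p1)) ∧ (((((p3 ≡ p2) ∧ ¬p3) ≡ (¬p3 ⊃ (p3 ⊃ p3))) ≡ ¬¬(p1 ≡ p3)) ⊃ ((((p3 ≡ p2) ∧ p3) ⊃ (((p1 ≡ p1) ≡ p2) ⊃ p1)) ∧ (((p2 ∧ p1) ⊃ (p2 ⊃ p2)) ≡ (p2 ≡ (p3 ∧ p2))))) = 4/5 ∧ 1 = 4/5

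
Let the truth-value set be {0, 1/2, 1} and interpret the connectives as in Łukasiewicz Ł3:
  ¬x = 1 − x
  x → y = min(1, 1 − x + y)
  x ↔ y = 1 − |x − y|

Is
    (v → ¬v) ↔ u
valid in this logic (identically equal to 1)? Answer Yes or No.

No

Counterexample: take u = 0, v = 0.
¬v = ¬0 = 1
v → ¬v = 0 → 1 = 1
(v → ¬v) ↔ u = 1 ↔ 0 = 0
This gives 0 ≠ 1.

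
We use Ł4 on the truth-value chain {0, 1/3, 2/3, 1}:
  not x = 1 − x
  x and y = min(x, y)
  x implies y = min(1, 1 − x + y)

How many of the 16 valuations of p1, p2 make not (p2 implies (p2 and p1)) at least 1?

p1 = 0, p2 = 0 ↦ 0  <
p1 = 0, p2 = 1/3 ↦ 1/3  <
p1 = 0, p2 = 2/3 ↦ 2/3  <
p1 = 0, p2 = 1 ↦ 1  ≥
p1 = 1/3, p2 = 0 ↦ 0  <
p1 = 1/3, p2 = 1/3 ↦ 0  <
p1 = 1/3, p2 = 2/3 ↦ 1/3  <
p1 = 1/3, p2 = 1 ↦ 2/3  <
p1 = 2/3, p2 = 0 ↦ 0  <
p1 = 2/3, p2 = 1/3 ↦ 0  <
p1 = 2/3, p2 = 2/3 ↦ 0  <
p1 = 2/3, p2 = 1 ↦ 1/3  <
p1 = 1, p2 = 0 ↦ 0  <
p1 = 1, p2 = 1/3 ↦ 0  <
p1 = 1, p2 = 2/3 ↦ 0  <
p1 = 1, p2 = 1 ↦ 0  <
So 1 of the 16 assignments meets the threshold.

1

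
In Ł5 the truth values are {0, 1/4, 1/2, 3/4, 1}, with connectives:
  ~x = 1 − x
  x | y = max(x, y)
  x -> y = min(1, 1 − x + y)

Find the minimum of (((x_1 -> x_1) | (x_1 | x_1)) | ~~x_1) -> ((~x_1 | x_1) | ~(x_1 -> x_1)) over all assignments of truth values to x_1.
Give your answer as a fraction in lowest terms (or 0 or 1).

1/2

Take x_1 = 1/2:
x_1 -> x_1 = 1/2 -> 1/2 = 1
x_1 | x_1 = 1/2 | 1/2 = 1/2
(x_1 -> x_1) | (x_1 | x_1) = 1 | 1/2 = 1
~x_1 = ~1/2 = 1/2
~~x_1 = ~1/2 = 1/2
((x_1 -> x_1) | (x_1 | x_1)) | ~~x_1 = 1 | 1/2 = 1
~x_1 = ~1/2 = 1/2
~x_1 | x_1 = 1/2 | 1/2 = 1/2
x_1 -> x_1 = 1/2 -> 1/2 = 1
~(x_1 -> x_1) = ~1 = 0
(~x_1 | x_1) | ~(x_1 -> x_1) = 1/2 | 0 = 1/2
(((x_1 -> x_1) | (x_1 | x_1)) | ~~x_1) -> ((~x_1 | x_1) | ~(x_1 -> x_1)) = 1 -> 1/2 = 1/2
No assignment yields a value below 1/2, so this is the minimum.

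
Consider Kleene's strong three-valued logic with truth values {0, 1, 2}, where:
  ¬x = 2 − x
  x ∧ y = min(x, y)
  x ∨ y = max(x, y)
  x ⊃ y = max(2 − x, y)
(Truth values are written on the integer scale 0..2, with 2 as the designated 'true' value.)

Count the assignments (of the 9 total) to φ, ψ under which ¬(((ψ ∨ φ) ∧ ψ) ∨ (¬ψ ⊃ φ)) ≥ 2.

1

φ = 0, ψ = 0 ↦ 2  ≥
φ = 0, ψ = 1 ↦ 1  <
φ = 0, ψ = 2 ↦ 0  <
φ = 1, ψ = 0 ↦ 1  <
φ = 1, ψ = 1 ↦ 1  <
φ = 1, ψ = 2 ↦ 0  <
φ = 2, ψ = 0 ↦ 0  <
φ = 2, ψ = 1 ↦ 0  <
φ = 2, ψ = 2 ↦ 0  <
So 1 of the 9 assignments meets the threshold.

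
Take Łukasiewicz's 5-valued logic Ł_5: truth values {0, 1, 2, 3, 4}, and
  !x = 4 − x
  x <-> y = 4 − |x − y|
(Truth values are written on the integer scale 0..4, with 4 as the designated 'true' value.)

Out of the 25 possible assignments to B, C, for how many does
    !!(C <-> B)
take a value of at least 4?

5

value 4: 5 assignments (counts)
value 3: 8 assignments
value 2: 6 assignments
value 1: 4 assignments
value 0: 2 assignments
So 5 of the 25 assignments meet the threshold.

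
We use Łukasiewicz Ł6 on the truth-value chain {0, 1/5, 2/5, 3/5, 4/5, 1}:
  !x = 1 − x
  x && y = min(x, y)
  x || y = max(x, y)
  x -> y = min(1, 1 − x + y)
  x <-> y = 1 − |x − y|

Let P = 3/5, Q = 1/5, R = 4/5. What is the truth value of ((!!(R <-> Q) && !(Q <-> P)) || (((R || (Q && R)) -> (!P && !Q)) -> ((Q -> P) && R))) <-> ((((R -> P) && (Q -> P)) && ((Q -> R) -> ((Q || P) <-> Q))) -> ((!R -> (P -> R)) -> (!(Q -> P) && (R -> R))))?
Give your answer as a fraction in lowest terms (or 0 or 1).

2/5

R <-> Q = 4/5 <-> 1/5 = 2/5
!(R <-> Q) = !2/5 = 3/5
!!(R <-> Q) = !3/5 = 2/5
Q <-> P = 1/5 <-> 3/5 = 3/5
!(Q <-> P) = !3/5 = 2/5
!!(R <-> Q) && !(Q <-> P) = 2/5 && 2/5 = 2/5
Q && R = 1/5 && 4/5 = 1/5
R || (Q && R) = 4/5 || 1/5 = 4/5
!P = !3/5 = 2/5
!Q = !1/5 = 4/5
!P && !Q = 2/5 && 4/5 = 2/5
(R || (Q && R)) -> (!P && !Q) = 4/5 -> 2/5 = 3/5
Q -> P = 1/5 -> 3/5 = 1
(Q -> P) && R = 1 && 4/5 = 4/5
((R || (Q && R)) -> (!P && !Q)) -> ((Q -> P) && R) = 3/5 -> 4/5 = 1
(!!(R <-> Q) && !(Q <-> P)) || (((R || (Q && R)) -> (!P && !Q)) -> ((Q -> P) && R)) = 2/5 || 1 = 1
R -> P = 4/5 -> 3/5 = 4/5
Q -> P = 1/5 -> 3/5 = 1
(R -> P) && (Q -> P) = 4/5 && 1 = 4/5
Q -> R = 1/5 -> 4/5 = 1
Q || P = 1/5 || 3/5 = 3/5
(Q || P) <-> Q = 3/5 <-> 1/5 = 3/5
(Q -> R) -> ((Q || P) <-> Q) = 1 -> 3/5 = 3/5
((R -> P) && (Q -> P)) && ((Q -> R) -> ((Q || P) <-> Q)) = 4/5 && 3/5 = 3/5
!R = !4/5 = 1/5
P -> R = 3/5 -> 4/5 = 1
!R -> (P -> R) = 1/5 -> 1 = 1
Q -> P = 1/5 -> 3/5 = 1
!(Q -> P) = !1 = 0
R -> R = 4/5 -> 4/5 = 1
!(Q -> P) && (R -> R) = 0 && 1 = 0
(!R -> (P -> R)) -> (!(Q -> P) && (R -> R)) = 1 -> 0 = 0
(((R -> P) && (Q -> P)) && ((Q -> R) -> ((Q || P) <-> Q))) -> ((!R -> (P -> R)) -> (!(Q -> P) && (R -> R))) = 3/5 -> 0 = 2/5
((!!(R <-> Q) && !(Q <-> P)) || (((R || (Q && R)) -> (!P && !Q)) -> ((Q -> P) && R))) <-> ((((R -> P) && (Q -> P)) && ((Q -> R) -> ((Q || P) <-> Q))) -> ((!R -> (P -> R)) -> (!(Q -> P) && (R -> R)))) = 1 <-> 2/5 = 2/5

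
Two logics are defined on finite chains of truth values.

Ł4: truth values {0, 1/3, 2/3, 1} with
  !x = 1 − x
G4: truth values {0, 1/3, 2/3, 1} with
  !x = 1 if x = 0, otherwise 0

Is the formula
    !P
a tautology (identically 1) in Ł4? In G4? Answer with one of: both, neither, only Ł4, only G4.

neither

In Ł4: at P = 1/3 the value is 2/3 — not a tautology.
In G4: at P = 1/3 the value is 0 — not a tautology.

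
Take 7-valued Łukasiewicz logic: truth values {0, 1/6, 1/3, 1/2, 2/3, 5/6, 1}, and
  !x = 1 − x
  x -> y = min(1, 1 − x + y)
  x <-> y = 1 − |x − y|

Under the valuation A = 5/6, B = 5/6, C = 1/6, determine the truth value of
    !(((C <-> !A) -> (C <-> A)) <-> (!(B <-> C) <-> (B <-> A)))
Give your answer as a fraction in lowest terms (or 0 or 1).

!A = !5/6 = 1/6
C <-> !A = 1/6 <-> 1/6 = 1
C <-> A = 1/6 <-> 5/6 = 1/3
(C <-> !A) -> (C <-> A) = 1 -> 1/3 = 1/3
B <-> C = 5/6 <-> 1/6 = 1/3
!(B <-> C) = !1/3 = 2/3
B <-> A = 5/6 <-> 5/6 = 1
!(B <-> C) <-> (B <-> A) = 2/3 <-> 1 = 2/3
((C <-> !A) -> (C <-> A)) <-> (!(B <-> C) <-> (B <-> A)) = 1/3 <-> 2/3 = 2/3
!(((C <-> !A) -> (C <-> A)) <-> (!(B <-> C) <-> (B <-> A))) = !2/3 = 1/3

1/3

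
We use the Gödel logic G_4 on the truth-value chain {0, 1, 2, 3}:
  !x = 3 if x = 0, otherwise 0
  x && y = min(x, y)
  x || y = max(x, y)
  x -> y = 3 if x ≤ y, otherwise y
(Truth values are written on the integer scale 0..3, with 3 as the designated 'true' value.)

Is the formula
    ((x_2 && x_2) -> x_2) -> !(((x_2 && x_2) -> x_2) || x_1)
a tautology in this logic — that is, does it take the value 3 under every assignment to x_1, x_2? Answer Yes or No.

Counterexample: take x_1 = 0, x_2 = 0.
x_2 && x_2 = 0 && 0 = 0
(x_2 && x_2) -> x_2 = 0 -> 0 = 3
((x_2 && x_2) -> x_2) || x_1 = 3 || 0 = 3
!(((x_2 && x_2) -> x_2) || x_1) = !3 = 0
((x_2 && x_2) -> x_2) -> !(((x_2 && x_2) -> x_2) || x_1) = 3 -> 0 = 0
This gives 0 ≠ 3.

No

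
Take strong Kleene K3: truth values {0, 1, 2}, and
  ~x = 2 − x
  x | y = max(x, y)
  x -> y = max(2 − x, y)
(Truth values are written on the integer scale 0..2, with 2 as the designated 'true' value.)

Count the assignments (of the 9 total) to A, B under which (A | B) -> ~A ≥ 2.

A = 0, B = 0 ↦ 2  ≥
A = 0, B = 1 ↦ 2  ≥
A = 0, B = 2 ↦ 2  ≥
A = 1, B = 0 ↦ 1  <
A = 1, B = 1 ↦ 1  <
A = 1, B = 2 ↦ 1  <
A = 2, B = 0 ↦ 0  <
A = 2, B = 1 ↦ 0  <
A = 2, B = 2 ↦ 0  <
So 3 of the 9 assignments meet the threshold.

3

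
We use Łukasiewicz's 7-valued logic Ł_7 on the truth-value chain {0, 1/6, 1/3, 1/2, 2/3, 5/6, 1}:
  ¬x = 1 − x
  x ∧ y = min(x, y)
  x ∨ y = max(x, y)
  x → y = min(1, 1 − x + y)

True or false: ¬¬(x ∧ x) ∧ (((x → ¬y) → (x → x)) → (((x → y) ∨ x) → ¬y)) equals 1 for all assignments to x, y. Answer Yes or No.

No

Counterexample: take x = 0, y = 0.
x ∧ x = 0 ∧ 0 = 0
¬(x ∧ x) = ¬0 = 1
¬¬(x ∧ x) = ¬1 = 0
¬y = ¬0 = 1
x → ¬y = 0 → 1 = 1
x → x = 0 → 0 = 1
(x → ¬y) → (x → x) = 1 → 1 = 1
x → y = 0 → 0 = 1
(x → y) ∨ x = 1 ∨ 0 = 1
¬y = ¬0 = 1
((x → y) ∨ x) → ¬y = 1 → 1 = 1
((x → ¬y) → (x → x)) → (((x → y) ∨ x) → ¬y) = 1 → 1 = 1
¬¬(x ∧ x) ∧ (((x → ¬y) → (x → x)) → (((x → y) ∨ x) → ¬y)) = 0 ∧ 1 = 0
This gives 0 ≠ 1.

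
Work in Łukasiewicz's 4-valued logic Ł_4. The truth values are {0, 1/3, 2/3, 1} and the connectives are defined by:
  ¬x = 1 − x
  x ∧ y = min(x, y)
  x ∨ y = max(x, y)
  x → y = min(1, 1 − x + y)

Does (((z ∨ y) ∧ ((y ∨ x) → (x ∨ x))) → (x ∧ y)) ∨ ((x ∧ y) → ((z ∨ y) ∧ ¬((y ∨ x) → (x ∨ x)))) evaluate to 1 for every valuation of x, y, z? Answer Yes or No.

Counterexample: take x = 1/3, y = 1/3, z = 2/3.
z ∨ y = 2/3 ∨ 1/3 = 2/3
y ∨ x = 1/3 ∨ 1/3 = 1/3
x ∨ x = 1/3 ∨ 1/3 = 1/3
(y ∨ x) → (x ∨ x) = 1/3 → 1/3 = 1
(z ∨ y) ∧ ((y ∨ x) → (x ∨ x)) = 2/3 ∧ 1 = 2/3
x ∧ y = 1/3 ∧ 1/3 = 1/3
((z ∨ y) ∧ ((y ∨ x) → (x ∨ x))) → (x ∧ y) = 2/3 → 1/3 = 2/3
x ∧ y = 1/3 ∧ 1/3 = 1/3
z ∨ y = 2/3 ∨ 1/3 = 2/3
y ∨ x = 1/3 ∨ 1/3 = 1/3
x ∨ x = 1/3 ∨ 1/3 = 1/3
(y ∨ x) → (x ∨ x) = 1/3 → 1/3 = 1
¬((y ∨ x) → (x ∨ x)) = ¬1 = 0
(z ∨ y) ∧ ¬((y ∨ x) → (x ∨ x)) = 2/3 ∧ 0 = 0
(x ∧ y) → ((z ∨ y) ∧ ¬((y ∨ x) → (x ∨ x))) = 1/3 → 0 = 2/3
(((z ∨ y) ∧ ((y ∨ x) → (x ∨ x))) → (x ∧ y)) ∨ ((x ∧ y) → ((z ∨ y) ∧ ¬((y ∨ x) → (x ∨ x)))) = 2/3 ∨ 2/3 = 2/3
This gives 2/3 ≠ 1.

No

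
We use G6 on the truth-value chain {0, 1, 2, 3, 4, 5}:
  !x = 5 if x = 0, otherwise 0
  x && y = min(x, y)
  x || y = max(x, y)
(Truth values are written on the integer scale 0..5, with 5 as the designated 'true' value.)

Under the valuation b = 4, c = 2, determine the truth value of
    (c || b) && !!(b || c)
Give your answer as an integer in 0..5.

c || b = 2 || 4 = 4
b || c = 4 || 2 = 4
!(b || c) = !4 = 0
!!(b || c) = !0 = 5
(c || b) && !!(b || c) = 4 && 5 = 4

4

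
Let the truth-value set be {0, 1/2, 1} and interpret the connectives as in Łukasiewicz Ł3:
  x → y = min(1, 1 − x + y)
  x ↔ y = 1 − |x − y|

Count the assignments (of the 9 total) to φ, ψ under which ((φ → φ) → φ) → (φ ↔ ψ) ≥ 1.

φ = 0, ψ = 0 ↦ 1  ≥
φ = 0, ψ = 1/2 ↦ 1  ≥
φ = 0, ψ = 1 ↦ 1  ≥
φ = 1/2, ψ = 0 ↦ 1  ≥
φ = 1/2, ψ = 1/2 ↦ 1  ≥
φ = 1/2, ψ = 1 ↦ 1  ≥
φ = 1, ψ = 0 ↦ 0  <
φ = 1, ψ = 1/2 ↦ 1/2  <
φ = 1, ψ = 1 ↦ 1  ≥
So 7 of the 9 assignments meet the threshold.

7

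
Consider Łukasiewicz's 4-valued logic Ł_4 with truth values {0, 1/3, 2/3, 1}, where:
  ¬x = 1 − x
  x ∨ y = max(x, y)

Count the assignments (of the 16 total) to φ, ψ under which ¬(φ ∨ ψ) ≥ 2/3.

φ = 0, ψ = 0 ↦ 1  ≥
φ = 0, ψ = 1/3 ↦ 2/3  ≥
φ = 0, ψ = 2/3 ↦ 1/3  <
φ = 0, ψ = 1 ↦ 0  <
φ = 1/3, ψ = 0 ↦ 2/3  ≥
φ = 1/3, ψ = 1/3 ↦ 2/3  ≥
φ = 1/3, ψ = 2/3 ↦ 1/3  <
φ = 1/3, ψ = 1 ↦ 0  <
φ = 2/3, ψ = 0 ↦ 1/3  <
φ = 2/3, ψ = 1/3 ↦ 1/3  <
φ = 2/3, ψ = 2/3 ↦ 1/3  <
φ = 2/3, ψ = 1 ↦ 0  <
φ = 1, ψ = 0 ↦ 0  <
φ = 1, ψ = 1/3 ↦ 0  <
φ = 1, ψ = 2/3 ↦ 0  <
φ = 1, ψ = 1 ↦ 0  <
So 4 of the 16 assignments meet the threshold.

4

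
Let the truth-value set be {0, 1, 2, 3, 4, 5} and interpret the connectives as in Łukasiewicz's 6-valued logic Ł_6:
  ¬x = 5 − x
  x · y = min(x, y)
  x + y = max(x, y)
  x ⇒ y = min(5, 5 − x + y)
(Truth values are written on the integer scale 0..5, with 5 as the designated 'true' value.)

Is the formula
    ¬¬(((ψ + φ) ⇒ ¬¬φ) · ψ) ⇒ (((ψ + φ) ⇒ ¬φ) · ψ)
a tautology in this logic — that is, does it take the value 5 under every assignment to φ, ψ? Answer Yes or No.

No

Counterexample: take φ = 3, ψ = 4.
ψ + φ = 4 + 3 = 4
¬φ = ¬3 = 2
¬¬φ = ¬2 = 3
(ψ + φ) ⇒ ¬¬φ = 4 ⇒ 3 = 4
((ψ + φ) ⇒ ¬¬φ) · ψ = 4 · 4 = 4
¬(((ψ + φ) ⇒ ¬¬φ) · ψ) = ¬4 = 1
¬¬(((ψ + φ) ⇒ ¬¬φ) · ψ) = ¬1 = 4
ψ + φ = 4 + 3 = 4
¬φ = ¬3 = 2
(ψ + φ) ⇒ ¬φ = 4 ⇒ 2 = 3
((ψ + φ) ⇒ ¬φ) · ψ = 3 · 4 = 3
¬¬(((ψ + φ) ⇒ ¬¬φ) · ψ) ⇒ (((ψ + φ) ⇒ ¬φ) · ψ) = 4 ⇒ 3 = 4
This gives 4 ≠ 5.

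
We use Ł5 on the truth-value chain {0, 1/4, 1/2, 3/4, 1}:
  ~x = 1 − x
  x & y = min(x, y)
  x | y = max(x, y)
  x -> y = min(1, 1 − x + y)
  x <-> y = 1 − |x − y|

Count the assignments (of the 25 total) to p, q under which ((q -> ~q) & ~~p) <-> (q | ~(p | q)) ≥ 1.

value 1: 3 assignments (counts)
value 3/4: 5 assignments
value 1/2: 7 assignments
value 1/4: 3 assignments
value 0: 7 assignments
So 3 of the 25 assignments meet the threshold.

3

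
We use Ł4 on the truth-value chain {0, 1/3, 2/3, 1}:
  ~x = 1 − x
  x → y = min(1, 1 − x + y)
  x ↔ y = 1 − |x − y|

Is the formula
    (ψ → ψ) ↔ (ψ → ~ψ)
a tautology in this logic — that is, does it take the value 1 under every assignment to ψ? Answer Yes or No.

No

Counterexample: take ψ = 2/3.
ψ → ψ = 2/3 → 2/3 = 1
~ψ = ~2/3 = 1/3
ψ → ~ψ = 2/3 → 1/3 = 2/3
(ψ → ψ) ↔ (ψ → ~ψ) = 1 ↔ 2/3 = 2/3
This gives 2/3 ≠ 1.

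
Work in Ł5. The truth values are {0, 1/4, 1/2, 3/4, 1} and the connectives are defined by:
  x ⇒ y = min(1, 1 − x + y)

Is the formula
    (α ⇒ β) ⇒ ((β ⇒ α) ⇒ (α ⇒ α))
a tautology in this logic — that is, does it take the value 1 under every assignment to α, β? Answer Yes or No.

At α = 1, β = 1/4, for instance:
α ⇒ β = 1 ⇒ 1/4 = 1/4
β ⇒ α = 1/4 ⇒ 1 = 1
α ⇒ α = 1 ⇒ 1 = 1
(β ⇒ α) ⇒ (α ⇒ α) = 1 ⇒ 1 = 1
(α ⇒ β) ⇒ ((β ⇒ α) ⇒ (α ⇒ α)) = 1/4 ⇒ 1 = 1
and checking the remaining 24 assignments likewise gives ≥ 1 in every case.

Yes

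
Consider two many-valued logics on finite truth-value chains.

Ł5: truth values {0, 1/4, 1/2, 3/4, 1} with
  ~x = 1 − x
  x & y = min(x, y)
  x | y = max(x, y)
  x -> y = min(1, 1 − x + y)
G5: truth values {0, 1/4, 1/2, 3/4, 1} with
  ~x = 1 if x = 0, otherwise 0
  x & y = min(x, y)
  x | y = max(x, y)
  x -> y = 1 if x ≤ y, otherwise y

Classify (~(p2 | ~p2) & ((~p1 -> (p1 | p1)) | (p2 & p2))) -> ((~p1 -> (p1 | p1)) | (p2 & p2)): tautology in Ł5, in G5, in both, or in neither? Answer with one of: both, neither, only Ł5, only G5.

both

In Ł5: every assignment gives 1 — tautology.
In G5: every assignment gives 1 — tautology.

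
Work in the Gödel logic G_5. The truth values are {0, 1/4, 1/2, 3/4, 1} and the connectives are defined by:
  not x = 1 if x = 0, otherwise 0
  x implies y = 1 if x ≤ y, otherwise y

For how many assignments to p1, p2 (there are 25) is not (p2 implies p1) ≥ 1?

4

value 1: 4 assignments (counts)
value 0: 21 assignments
So 4 of the 25 assignments meet the threshold.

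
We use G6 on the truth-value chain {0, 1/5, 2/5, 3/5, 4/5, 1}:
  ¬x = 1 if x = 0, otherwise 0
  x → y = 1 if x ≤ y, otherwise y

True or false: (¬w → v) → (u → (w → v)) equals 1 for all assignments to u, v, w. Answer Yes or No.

Counterexample: take u = 1/5, v = 0, w = 1/5.
¬w = ¬1/5 = 0
¬w → v = 0 → 0 = 1
w → v = 1/5 → 0 = 0
u → (w → v) = 1/5 → 0 = 0
(¬w → v) → (u → (w → v)) = 1 → 0 = 0
This gives 0 ≠ 1.

No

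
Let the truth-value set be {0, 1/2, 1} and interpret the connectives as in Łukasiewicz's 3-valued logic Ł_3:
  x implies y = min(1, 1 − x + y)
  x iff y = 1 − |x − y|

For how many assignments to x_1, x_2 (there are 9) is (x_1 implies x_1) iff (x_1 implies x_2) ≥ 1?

6

x_1 = 0, x_2 = 0 ↦ 1  ≥
x_1 = 0, x_2 = 1/2 ↦ 1  ≥
x_1 = 0, x_2 = 1 ↦ 1  ≥
x_1 = 1/2, x_2 = 0 ↦ 1/2  <
x_1 = 1/2, x_2 = 1/2 ↦ 1  ≥
x_1 = 1/2, x_2 = 1 ↦ 1  ≥
x_1 = 1, x_2 = 0 ↦ 0  <
x_1 = 1, x_2 = 1/2 ↦ 1/2  <
x_1 = 1, x_2 = 1 ↦ 1  ≥
So 6 of the 9 assignments meet the threshold.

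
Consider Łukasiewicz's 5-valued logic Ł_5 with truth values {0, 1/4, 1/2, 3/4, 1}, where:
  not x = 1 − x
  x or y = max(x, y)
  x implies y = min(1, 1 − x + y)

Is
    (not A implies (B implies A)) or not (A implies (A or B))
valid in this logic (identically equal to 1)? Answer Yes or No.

No

Counterexample: take A = 0, B = 1/4.
not A = not 0 = 1
B implies A = 1/4 implies 0 = 3/4
not A implies (B implies A) = 1 implies 3/4 = 3/4
A or B = 0 or 1/4 = 1/4
A implies (A or B) = 0 implies 1/4 = 1
not (A implies (A or B)) = not 1 = 0
(not A implies (B implies A)) or not (A implies (A or B)) = 3/4 or 0 = 3/4
This gives 3/4 ≠ 1.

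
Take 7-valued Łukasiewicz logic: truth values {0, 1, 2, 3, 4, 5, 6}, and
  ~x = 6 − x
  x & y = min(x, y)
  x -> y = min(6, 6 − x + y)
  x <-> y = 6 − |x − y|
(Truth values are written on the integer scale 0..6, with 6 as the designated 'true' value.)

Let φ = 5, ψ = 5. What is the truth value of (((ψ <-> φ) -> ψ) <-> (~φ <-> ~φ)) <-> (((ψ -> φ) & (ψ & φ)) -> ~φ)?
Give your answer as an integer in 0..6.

3

ψ <-> φ = 5 <-> 5 = 6
(ψ <-> φ) -> ψ = 6 -> 5 = 5
~φ = ~5 = 1
~φ = ~5 = 1
~φ <-> ~φ = 1 <-> 1 = 6
((ψ <-> φ) -> ψ) <-> (~φ <-> ~φ) = 5 <-> 6 = 5
ψ -> φ = 5 -> 5 = 6
ψ & φ = 5 & 5 = 5
(ψ -> φ) & (ψ & φ) = 6 & 5 = 5
~φ = ~5 = 1
((ψ -> φ) & (ψ & φ)) -> ~φ = 5 -> 1 = 2
(((ψ <-> φ) -> ψ) <-> (~φ <-> ~φ)) <-> (((ψ -> φ) & (ψ & φ)) -> ~φ) = 5 <-> 2 = 3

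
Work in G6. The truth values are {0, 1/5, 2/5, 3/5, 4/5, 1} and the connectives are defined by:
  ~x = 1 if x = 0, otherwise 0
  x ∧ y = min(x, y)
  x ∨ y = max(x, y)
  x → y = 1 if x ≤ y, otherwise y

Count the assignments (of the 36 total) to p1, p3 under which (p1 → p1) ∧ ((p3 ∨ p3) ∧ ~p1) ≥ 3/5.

value 1: 1 assignment (counts)
value 4/5: 1 assignment (counts)
value 3/5: 1 assignment (counts)
value 2/5: 1 assignment
value 1/5: 1 assignment
value 0: 31 assignments
So 3 of the 36 assignments meet the threshold.

3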